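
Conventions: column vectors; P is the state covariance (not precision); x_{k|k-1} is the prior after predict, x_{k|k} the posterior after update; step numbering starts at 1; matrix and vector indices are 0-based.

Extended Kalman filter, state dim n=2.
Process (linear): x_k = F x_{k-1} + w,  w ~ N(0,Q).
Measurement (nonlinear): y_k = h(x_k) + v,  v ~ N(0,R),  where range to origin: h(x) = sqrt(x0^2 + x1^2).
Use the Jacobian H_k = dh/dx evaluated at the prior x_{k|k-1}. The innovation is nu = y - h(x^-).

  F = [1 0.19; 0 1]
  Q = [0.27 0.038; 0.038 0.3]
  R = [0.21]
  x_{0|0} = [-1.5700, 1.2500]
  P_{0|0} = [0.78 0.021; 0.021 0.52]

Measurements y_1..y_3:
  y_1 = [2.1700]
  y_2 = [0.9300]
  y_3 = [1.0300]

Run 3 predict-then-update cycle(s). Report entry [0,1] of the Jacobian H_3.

H_jac[0,1] = 0.8363

step 1: x^-=[-1.3325, 1.2500]  P^-=[1.0768 0.1578; 0.1578 0.8200]  H_jac=[-0.7293 0.6842]  S=[1.0091]  K=[-0.6712; 0.4419]  nu=[0.3430]  x^+=[-1.5627, 1.4016]  P^+=[0.6221 0.4571; 0.4571 0.6229]
step 2: x^-=[-1.2964, 1.4016]  P^-=[1.0883 0.6135; 0.6135 0.9229]  H_jac=[-0.6790 0.7341]  S=[0.5976]  K=[-0.4830; 0.4367]  nu=[-0.9792]  x^+=[-0.8235, 0.9739]  P^+=[0.9489 0.7395; 0.7395 0.8090]
step 3: x^-=[-0.6384, 0.9739]  P^-=[1.5291 0.9312; 0.9312 1.1090]  H_jac=[-0.5482 0.8363]  S=[0.5913]  K=[-0.1005; 0.7051]  nu=[-0.1345]  x^+=[-0.6249, 0.8791]  P^+=[1.5231 0.9732; 0.9732 0.8150]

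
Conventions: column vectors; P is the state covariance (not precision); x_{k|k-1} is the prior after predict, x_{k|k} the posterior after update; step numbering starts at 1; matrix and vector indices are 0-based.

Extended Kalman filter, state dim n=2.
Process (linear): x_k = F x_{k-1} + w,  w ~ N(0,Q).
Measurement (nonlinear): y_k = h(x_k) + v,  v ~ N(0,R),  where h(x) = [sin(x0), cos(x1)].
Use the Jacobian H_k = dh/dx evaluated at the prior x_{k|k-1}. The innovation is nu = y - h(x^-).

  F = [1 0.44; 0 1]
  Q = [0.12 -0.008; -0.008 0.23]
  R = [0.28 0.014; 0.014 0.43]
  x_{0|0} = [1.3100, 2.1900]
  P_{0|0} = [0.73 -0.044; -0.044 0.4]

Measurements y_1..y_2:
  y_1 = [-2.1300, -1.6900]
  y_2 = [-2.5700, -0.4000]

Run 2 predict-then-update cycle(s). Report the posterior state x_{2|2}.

x_post = [4.4768, 2.4343]

step 1: x^-=[2.2736, 2.1900]  P^-=[0.8887 0.1240; 0.1240 0.6300]  H_jac=[-0.6464 0.0000; 0.0000 -0.8143]  S=[0.6513 0.0793; 0.0793 0.8478]  K=[-0.8775 -0.0371; -0.0500 -0.6005]  nu=[-2.8930, -1.1096]  x^+=[4.8533, 3.0009]  P^+=[0.3809 0.0347; 0.0347 0.3179]
step 2: x^-=[6.1737, 3.0009]  P^-=[0.5930 0.1665; 0.1665 0.5479]  H_jac=[0.9940 0.0000; 0.0000 -0.1402]  S=[0.8659 -0.0092; -0.0092 0.4408]  K=[0.6803 -0.0388; 0.1894 -0.1704]  nu=[-2.4607, 0.5901]  x^+=[4.4768, 2.4343]  P^+=[0.1911 0.0509; 0.0509 0.5035]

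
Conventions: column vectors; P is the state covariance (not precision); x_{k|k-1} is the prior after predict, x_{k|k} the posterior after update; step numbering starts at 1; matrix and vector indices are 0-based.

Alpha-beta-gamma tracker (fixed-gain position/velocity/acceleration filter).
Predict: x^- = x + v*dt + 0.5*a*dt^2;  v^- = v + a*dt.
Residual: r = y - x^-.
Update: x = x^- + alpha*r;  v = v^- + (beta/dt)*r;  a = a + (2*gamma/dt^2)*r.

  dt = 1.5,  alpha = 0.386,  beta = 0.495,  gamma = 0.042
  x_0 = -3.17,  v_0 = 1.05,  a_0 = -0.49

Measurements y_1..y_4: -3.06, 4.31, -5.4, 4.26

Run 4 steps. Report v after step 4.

v_post = 0.5165

step 1: x_pred=-2.1462  r=-0.9138  x^+=-2.4990  v^+=0.0135  a^+=-0.5241
step 2: x_pred=-3.0684  r=7.3784  x^+=-0.2203  v^+=1.6622  a^+=-0.2487
step 3: x_pred=1.9932  r=-7.3932  x^+=-0.8606  v^+=-1.1506  a^+=-0.5247
step 4: x_pred=-3.1767  r=7.4367  x^+=-0.3061  v^+=0.5165  a^+=-0.2470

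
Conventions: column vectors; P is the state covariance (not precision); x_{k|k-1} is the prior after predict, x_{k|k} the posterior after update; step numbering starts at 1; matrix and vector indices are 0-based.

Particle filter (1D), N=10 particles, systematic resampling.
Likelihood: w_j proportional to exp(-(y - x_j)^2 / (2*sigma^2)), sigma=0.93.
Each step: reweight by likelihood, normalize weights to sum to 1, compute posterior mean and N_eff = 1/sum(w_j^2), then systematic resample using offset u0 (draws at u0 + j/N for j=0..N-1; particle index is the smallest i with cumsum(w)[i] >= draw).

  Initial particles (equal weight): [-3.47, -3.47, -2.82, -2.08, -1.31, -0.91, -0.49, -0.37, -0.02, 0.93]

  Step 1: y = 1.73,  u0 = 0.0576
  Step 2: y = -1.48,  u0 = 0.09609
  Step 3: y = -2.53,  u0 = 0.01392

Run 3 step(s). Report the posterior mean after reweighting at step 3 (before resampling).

step 1: w=[0.0000, 0.0000, 0.0000, 0.0002, 0.0047, 0.0174, 0.0568, 0.0766, 0.1669, 0.6773]  mean=0.5479  Neff=2.0160  idx=[6, 8, 8, 9, 9, 9, 9, 9, 9, 9]
step 2: w=[0.4069, 0.2091, 0.2091, 0.0250, 0.0250, 0.0250, 0.0250, 0.0250, 0.0250, 0.0250]  mean=-0.0452  Neff=3.8843  idx=[0, 0, 0, 0, 1, 1, 2, 2, 5, 9]
step 3: w=[0.1929, 0.1929, 0.1929, 0.1929, 0.0560, 0.0560, 0.0560, 0.0560, 0.0021, 0.0021]  mean=-0.3787  Neff=6.1948  idx=[0, 0, 1, 1, 2, 2, 3, 3, 4, 6]

post_mean = -0.3787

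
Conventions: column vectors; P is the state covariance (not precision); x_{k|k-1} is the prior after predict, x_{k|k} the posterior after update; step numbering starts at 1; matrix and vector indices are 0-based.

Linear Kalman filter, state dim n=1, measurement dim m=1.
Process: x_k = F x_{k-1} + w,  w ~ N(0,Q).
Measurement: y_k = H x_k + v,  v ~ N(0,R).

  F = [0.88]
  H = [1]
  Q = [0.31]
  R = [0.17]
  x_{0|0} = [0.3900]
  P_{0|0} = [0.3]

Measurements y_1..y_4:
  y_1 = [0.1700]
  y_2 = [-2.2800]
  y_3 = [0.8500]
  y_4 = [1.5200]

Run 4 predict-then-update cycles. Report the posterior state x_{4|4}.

step 1: x^-=[0.3432]  P^-=[0.5423]  S=[0.7123]  K=[0.7613]  nu=[-0.1732]  x^+=[0.2113]  P^+=[0.1294]
step 2: x^-=[0.1860]  P^-=[0.4102]  S=[0.5802]  K=[0.7070]  nu=[-2.4660]  x^+=[-1.5575]  P^+=[0.1202]
step 3: x^-=[-1.3706]  P^-=[0.4031]  S=[0.5731]  K=[0.7034]  nu=[2.2206]  x^+=[0.1913]  P^+=[0.1196]
step 4: x^-=[0.1683]  P^-=[0.4026]  S=[0.5726]  K=[0.7031]  nu=[1.3517]  x^+=[1.1187]  P^+=[0.1195]

x_post = [1.1187]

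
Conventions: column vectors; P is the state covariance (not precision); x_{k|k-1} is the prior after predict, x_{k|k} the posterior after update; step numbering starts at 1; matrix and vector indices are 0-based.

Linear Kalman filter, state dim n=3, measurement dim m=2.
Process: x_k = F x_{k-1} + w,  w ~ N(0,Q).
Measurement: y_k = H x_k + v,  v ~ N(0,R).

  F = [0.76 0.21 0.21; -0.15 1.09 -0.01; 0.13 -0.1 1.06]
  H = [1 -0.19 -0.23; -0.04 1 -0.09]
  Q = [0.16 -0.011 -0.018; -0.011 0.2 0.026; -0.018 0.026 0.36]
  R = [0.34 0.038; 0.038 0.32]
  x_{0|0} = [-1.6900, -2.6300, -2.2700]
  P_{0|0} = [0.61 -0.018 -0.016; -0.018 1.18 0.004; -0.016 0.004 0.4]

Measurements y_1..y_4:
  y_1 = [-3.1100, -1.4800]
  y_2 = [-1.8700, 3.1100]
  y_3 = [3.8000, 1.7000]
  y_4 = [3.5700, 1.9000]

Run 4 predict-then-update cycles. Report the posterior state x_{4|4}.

step 1: x^-=[-2.3134, -2.5905, -2.3629]  P^-=[0.5715 0.1759 0.0949; 0.1759 1.6215 -0.1144; 0.0949 -0.1144 0.8268]  S=[0.8933 -0.0819; -0.0819 1.9563]  K=[0.5870 0.0984; -0.0425 0.8287; -0.0917 -0.1023]  nu=[-1.8323, 0.8053]  x^+=[-3.3096, -1.8452, -2.2773]  P^+=[0.2543 0.0781 0.1570; 0.0781 0.2705 0.0421; 0.1570 0.0421 0.8003]
step 2: x^-=[-3.3810, -1.4920, -2.6596]  P^-=[0.4328 0.0859 0.3150; 0.0859 0.5012 0.0188; 0.3150 0.0188 1.2986]  S=[0.6837 0.0094; 0.0094 0.8244]  K=[0.5026 0.0431; -0.0283 0.6020; 0.0206 -0.1345]  nu=[0.6158, 4.2274]  x^+=[-2.8895, 1.0356, -3.2153]  P^+=[0.2582 0.0714 0.3134; 0.0714 0.2022 0.0858; 0.3134 0.0858 1.2834]
step 3: x^-=[-2.6537, 1.5944, -3.8875]  P^-=[0.5050 0.0673 0.5638; 0.0673 0.4218 0.0455; 0.5638 0.0455 1.8747]  S=[0.6785 -0.0110; -0.0110 0.7483]  K=[0.5344 0.0029; -0.0254 0.5543; 0.1795 -0.1922]  nu=[5.8626, -0.3504]  x^+=[0.4783, 1.2511, -2.7675]  P^+=[0.3113 0.0785 0.4980; 0.0785 0.1912 0.1295; 0.4980 0.1295 1.8245]
step 4: x^-=[0.0451, 1.3196, -2.9965]  P^-=[0.6241 0.0659 0.8519; 0.0659 0.4073 0.0619; 0.8519 0.0619 2.5249]  S=[0.7009 -0.0277; -0.0277 0.7385]  K=[0.5920 -0.0262; -0.0154 0.5399; 0.3600 -0.2565]  nu=[3.0865, 0.3125]  x^+=[1.8641, 1.4409, -1.9656]  P^+=[0.3771 0.0916 0.6931; 0.0916 0.1915 0.1736; 0.6931 0.1736 2.3804]

x_post = [1.8641, 1.4409, -1.9656]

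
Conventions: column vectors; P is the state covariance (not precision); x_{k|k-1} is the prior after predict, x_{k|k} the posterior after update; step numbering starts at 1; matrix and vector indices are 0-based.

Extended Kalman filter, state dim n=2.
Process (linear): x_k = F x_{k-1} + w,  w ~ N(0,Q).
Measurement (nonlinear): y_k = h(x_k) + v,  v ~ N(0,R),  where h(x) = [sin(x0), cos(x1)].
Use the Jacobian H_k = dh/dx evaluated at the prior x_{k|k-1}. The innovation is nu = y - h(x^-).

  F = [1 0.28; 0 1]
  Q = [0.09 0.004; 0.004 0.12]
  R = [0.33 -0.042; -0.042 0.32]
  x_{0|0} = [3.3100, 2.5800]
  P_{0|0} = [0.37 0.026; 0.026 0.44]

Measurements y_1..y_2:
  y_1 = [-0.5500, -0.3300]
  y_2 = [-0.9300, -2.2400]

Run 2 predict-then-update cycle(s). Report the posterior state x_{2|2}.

step 1: x^-=[4.0324, 2.5800]  P^-=[0.5091 0.1532; 0.1532 0.5600]  H_jac=[-0.6288 0.0000; 0.0000 -0.5325]  S=[0.5313 0.0093; 0.0093 0.4788]  K=[-0.5997 -0.1587; -0.1705 -0.6195]  nu=[0.2276, 0.5164]  x^+=[3.8139, 2.2213]  P^+=[0.3041 0.0481; 0.0481 0.3588]
step 2: x^-=[4.4359, 2.2213]  P^-=[0.4492 0.1526; 0.1526 0.4788]  H_jac=[-0.2730 0.0000; 0.0000 -0.7958]  S=[0.3635 -0.0089; -0.0089 0.6232]  K=[-0.3422 -0.1997; -0.1295 -0.6132]  nu=[0.0320, -1.6344]  x^+=[4.7513, 3.2194]  P^+=[0.3830 0.0622; 0.0622 0.2398]

x_post = [4.7513, 3.2194]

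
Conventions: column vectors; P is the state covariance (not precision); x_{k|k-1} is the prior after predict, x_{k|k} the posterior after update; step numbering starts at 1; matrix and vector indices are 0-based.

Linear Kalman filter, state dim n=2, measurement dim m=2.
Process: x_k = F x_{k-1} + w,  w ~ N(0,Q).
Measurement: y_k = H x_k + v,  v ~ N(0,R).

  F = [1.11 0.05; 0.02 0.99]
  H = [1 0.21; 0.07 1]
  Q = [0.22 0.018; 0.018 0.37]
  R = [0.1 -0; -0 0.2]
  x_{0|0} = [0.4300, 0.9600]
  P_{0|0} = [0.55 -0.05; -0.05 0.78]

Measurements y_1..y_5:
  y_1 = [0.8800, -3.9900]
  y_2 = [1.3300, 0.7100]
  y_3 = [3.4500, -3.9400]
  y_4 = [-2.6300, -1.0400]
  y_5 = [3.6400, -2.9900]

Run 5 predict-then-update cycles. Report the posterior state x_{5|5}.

x_post = [2.9104, -2.4696]

step 1: x^-=[0.5253, 0.9590]  P^-=[0.8941 0.0138; 0.0138 1.1327]  S=[1.0498 0.3145; 0.3145 1.3390]  K=[0.9007 -0.1545; -0.0149 0.8501]  nu=[0.1533, -4.9858]  x^+=[1.4335, -3.2819]  P^+=[0.0980 -0.0378; -0.0378 0.1727]
step 2: x^-=[1.4271, -3.2204]  P^-=[0.3370 -0.0128; -0.0128 0.5378]  S=[0.4553 0.1235; 0.1235 0.7376]  K=[0.7650 -0.1135; 0.0235 0.7239]  nu=[0.5792, 3.8305]  x^+=[1.4355, -0.4339]  P^+=[0.0825 -0.0285; -0.0285 0.1468]
step 3: x^-=[1.5717, -0.4008]  P^-=[0.3188 -0.0042; -0.0042 0.5128]  S=[0.4397 0.1257; 0.1257 0.7137]  K=[0.7539 -0.1074; 0.0316 0.7124]  nu=[1.9625, -3.6492]  x^+=[3.4431, -2.9386]  P^+=[0.0811 -0.0272; -0.0272 0.1444]
step 4: x^-=[3.6749, -2.8404]  P^-=[0.3173 -0.0029; -0.0029 0.5105]  S=[0.4385 0.1264; 0.1264 0.7116]  K=[0.7528 -0.1067; 0.0327 0.7112]  nu=[-5.7085, 1.5431]  x^+=[-0.7869, -1.9296]  P^+=[0.0809 -0.0270; -0.0270 0.1441]
step 5: x^-=[-0.9700, -1.9260]  P^-=[0.3171 -0.0028; -0.0028 0.5102]  S=[0.4384 0.1265; 0.1265 0.7114]  K=[0.7527 -0.1066; 0.0328 0.7111]  nu=[5.0144, -0.9961]  x^+=[2.9104, -2.4696]  P^+=[0.0809 -0.0270; -0.0270 0.1441]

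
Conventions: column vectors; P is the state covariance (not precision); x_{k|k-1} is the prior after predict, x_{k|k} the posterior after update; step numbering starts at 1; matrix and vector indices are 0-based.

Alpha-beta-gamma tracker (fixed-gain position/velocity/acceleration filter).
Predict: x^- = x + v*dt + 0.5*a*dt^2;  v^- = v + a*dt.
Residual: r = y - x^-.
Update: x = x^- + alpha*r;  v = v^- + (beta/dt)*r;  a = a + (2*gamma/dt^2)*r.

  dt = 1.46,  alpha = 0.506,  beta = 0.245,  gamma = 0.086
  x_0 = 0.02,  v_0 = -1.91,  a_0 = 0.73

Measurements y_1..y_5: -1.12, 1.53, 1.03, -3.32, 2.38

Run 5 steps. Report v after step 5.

step 1: x_pred=-1.9906  r=0.8706  x^+=-1.5501  v^+=-0.6981  a^+=0.8002
step 2: x_pred=-1.7164  r=3.2464  x^+=-0.0737  v^+=1.0150  a^+=1.0622
step 3: x_pred=2.5403  r=-1.5103  x^+=1.7761  v^+=2.3124  a^+=0.9403
step 4: x_pred=6.1544  r=-9.4744  x^+=1.3603  v^+=2.0954  a^+=0.1758
step 5: x_pred=4.6070  r=-2.2270  x^+=3.4802  v^+=1.9784  a^+=-0.0039

v_post = 1.9784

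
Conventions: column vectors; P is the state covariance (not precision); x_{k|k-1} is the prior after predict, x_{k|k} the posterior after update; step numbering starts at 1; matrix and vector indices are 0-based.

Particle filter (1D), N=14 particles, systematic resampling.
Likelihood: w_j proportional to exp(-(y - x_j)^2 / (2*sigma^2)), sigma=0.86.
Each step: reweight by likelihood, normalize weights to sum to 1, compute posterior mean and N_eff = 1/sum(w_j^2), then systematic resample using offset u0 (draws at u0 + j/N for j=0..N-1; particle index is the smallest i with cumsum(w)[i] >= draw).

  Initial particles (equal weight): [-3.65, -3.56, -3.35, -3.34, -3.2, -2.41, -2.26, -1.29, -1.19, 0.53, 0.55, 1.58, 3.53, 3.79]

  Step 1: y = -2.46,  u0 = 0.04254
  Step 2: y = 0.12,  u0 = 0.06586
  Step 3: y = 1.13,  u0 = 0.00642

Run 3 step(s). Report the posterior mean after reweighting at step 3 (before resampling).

post_mean = -1.2273

step 1: w=[0.0711, 0.0817, 0.1084, 0.1097, 0.1278, 0.1848, 0.1802, 0.0734, 0.0622, 0.0004, 0.0004, 0.0000, 0.0000, 0.0000]  mean=-2.7093  Neff=7.8311  idx=[0, 1, 2, 2, 3, 4, 4, 5, 5, 6, 6, 6, 7, 8]
step 2: w=[0.0001, 0.0002, 0.0004, 0.0004, 0.0005, 0.0009, 0.0009, 0.0198, 0.0198, 0.0325, 0.0325, 0.0325, 0.3904, 0.4692]  mean=-1.3886  Neff=2.6560  idx=[9, 11, 12, 12, 12, 12, 12, 13, 13, 13, 13, 13, 13, 13]
step 3: w=[0.0015, 0.0015, 0.0681, 0.0681, 0.0681, 0.0681, 0.0681, 0.0938, 0.0938, 0.0938, 0.0938, 0.0938, 0.0938, 0.0938]  mean=-1.2273  Neff=11.7973  idx=[2, 3, 4, 5, 6, 7, 7, 8, 9, 10, 11, 11, 12, 13]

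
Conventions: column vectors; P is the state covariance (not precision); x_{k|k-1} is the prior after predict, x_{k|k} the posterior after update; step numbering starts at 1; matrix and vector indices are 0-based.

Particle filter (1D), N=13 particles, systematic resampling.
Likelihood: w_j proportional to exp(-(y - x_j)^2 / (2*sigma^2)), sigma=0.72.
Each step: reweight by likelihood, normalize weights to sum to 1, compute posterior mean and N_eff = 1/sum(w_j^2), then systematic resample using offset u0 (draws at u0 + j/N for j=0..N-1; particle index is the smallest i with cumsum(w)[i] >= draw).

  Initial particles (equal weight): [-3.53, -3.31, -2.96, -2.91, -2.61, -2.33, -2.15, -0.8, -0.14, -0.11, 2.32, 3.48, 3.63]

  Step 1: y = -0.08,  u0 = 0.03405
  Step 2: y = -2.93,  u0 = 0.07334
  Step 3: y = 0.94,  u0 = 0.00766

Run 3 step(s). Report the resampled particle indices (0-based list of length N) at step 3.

step 1: w=[0.0000, 0.0000, 0.0001, 0.0002, 0.0008, 0.0029, 0.0061, 0.2304, 0.3785, 0.3795, 0.0015, 0.0000, 0.0000]  mean=-0.2984  Neff=2.9372  idx=[7, 7, 7, 8, 8, 8, 8, 8, 9, 9, 9, 9, 9]
step 2: w=[0.2938, 0.2938, 0.2938, 0.0128, 0.0128, 0.0128, 0.0128, 0.0128, 0.0109, 0.0109, 0.0109, 0.0109, 0.0109]  mean=-0.7201  Neff=3.8406  idx=[0, 0, 0, 1, 1, 1, 1, 2, 2, 2, 2, 5, 12]
step 3: w=[0.0427, 0.0427, 0.0427, 0.0427, 0.0427, 0.0427, 0.0427, 0.0427, 0.0427, 0.0427, 0.0427, 0.2570, 0.2734]  mean=-0.4417  Neff=6.2175  idx=[0, 1, 3, 5, 7, 9, 10, 11, 11, 11, 12, 12, 12]

resampled_idx = [0, 1, 3, 5, 7, 9, 10, 11, 11, 11, 12, 12, 12]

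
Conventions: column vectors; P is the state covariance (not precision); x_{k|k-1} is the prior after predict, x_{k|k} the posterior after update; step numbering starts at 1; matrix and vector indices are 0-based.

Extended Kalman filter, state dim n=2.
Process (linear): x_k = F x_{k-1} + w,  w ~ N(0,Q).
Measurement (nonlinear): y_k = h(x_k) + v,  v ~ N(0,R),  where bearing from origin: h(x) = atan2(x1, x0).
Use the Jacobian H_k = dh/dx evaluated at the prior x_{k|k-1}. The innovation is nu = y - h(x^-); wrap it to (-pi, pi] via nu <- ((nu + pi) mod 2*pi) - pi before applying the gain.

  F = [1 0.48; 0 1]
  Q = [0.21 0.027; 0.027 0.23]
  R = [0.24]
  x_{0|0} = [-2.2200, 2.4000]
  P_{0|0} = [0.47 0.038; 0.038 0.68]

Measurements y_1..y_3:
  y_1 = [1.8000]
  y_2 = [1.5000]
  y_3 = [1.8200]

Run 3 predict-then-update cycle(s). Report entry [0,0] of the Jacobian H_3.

step 1: x^-=[-1.0680, 2.4000]  P^-=[0.8732 0.3914; 0.3914 0.9100]  H_jac=[-0.3478 -0.1548]  S=[0.4096]  K=[-0.8894; -0.6763]  nu=[-0.1895]  x^+=[-0.8995, 2.5281]  P^+=[0.5492 0.1451; 0.1451 0.7227]
step 2: x^-=[0.3140, 2.5281]  P^-=[1.0650 0.5190; 0.5190 0.9527]  H_jac=[-0.3895 0.0484]  S=[0.3843]  K=[-1.0142; -0.4061]  nu=[0.0528]  x^+=[0.2605, 2.5067]  P^+=[0.6697 0.3607; 0.3607 0.8893]
step 3: x^-=[1.4637, 2.5067]  P^-=[1.4308 0.8146; 0.8146 1.1193]  H_jac=[-0.2975 0.1737]  S=[0.3162]  K=[-0.8986; -0.1514]  nu=[0.7777]  x^+=[0.7648, 2.3889]  P^+=[1.1755 0.7715; 0.7715 1.1121]

H_jac[0,0] = -0.2975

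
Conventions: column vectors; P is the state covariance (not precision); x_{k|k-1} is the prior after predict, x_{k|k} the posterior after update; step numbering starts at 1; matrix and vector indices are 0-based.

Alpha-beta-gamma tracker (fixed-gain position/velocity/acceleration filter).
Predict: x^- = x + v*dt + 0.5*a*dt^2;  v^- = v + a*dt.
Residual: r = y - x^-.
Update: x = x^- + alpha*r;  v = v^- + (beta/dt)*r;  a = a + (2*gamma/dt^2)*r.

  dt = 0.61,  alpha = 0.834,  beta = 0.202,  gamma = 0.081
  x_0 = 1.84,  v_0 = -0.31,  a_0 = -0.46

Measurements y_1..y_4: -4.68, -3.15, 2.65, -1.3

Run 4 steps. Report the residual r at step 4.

resid = -1.6142

step 1: x_pred=1.5653  r=-6.2453  x^+=-3.6433  v^+=-2.6587  a^+=-3.1790
step 2: x_pred=-5.8566  r=2.7066  x^+=-3.5993  v^+=-3.7016  a^+=-2.0007
step 3: x_pred=-6.2295  r=8.8795  x^+=1.1760  v^+=-1.9816  a^+=1.8652
step 4: x_pred=0.3142  r=-1.6142  x^+=-1.0320  v^+=-1.3784  a^+=1.1624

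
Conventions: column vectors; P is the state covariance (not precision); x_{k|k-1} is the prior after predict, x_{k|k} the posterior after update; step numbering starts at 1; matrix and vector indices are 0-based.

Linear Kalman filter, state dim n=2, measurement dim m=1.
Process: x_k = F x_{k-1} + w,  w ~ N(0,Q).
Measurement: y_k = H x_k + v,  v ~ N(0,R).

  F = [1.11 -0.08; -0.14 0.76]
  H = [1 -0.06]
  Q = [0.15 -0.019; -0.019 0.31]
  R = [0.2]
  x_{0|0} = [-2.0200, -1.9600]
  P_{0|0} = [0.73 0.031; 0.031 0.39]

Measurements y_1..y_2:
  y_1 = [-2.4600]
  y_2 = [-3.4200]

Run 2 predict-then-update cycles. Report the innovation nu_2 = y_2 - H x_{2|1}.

innov = [-0.8151]

step 1: x^-=[-2.0854, -1.2068]  P^-=[1.0464 -0.1297; -0.1297 0.5430]  S=[1.2639]  K=[0.8341; -0.1284]  nu=[-0.4470]  x^+=[-2.4582, -1.1494]  P^+=[0.1672 0.0057; 0.0057 0.5222]
step 2: x^-=[-2.6367, -0.5294]  P^-=[0.3583 -0.0719; -0.0719 0.6137]  S=[0.5691]  K=[0.6371; -0.1910]  nu=[-0.8151]  x^+=[-3.1560, -0.3737]  P^+=[0.1273 -0.0026; -0.0026 0.5929]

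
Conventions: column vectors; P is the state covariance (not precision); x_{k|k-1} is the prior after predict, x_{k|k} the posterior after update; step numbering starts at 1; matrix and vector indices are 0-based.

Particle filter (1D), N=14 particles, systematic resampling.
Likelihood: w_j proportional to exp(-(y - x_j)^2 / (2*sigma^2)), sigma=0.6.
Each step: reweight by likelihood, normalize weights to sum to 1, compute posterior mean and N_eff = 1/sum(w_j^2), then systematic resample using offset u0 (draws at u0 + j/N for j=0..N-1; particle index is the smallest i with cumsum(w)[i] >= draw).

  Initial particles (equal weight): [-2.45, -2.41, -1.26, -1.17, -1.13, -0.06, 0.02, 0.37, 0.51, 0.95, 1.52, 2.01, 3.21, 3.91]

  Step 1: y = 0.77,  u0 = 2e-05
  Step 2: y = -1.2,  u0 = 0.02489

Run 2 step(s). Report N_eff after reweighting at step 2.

N_eff = 2.0049

step 1: w=[0.0000, 0.0000, 0.0008, 0.0013, 0.0016, 0.0937, 0.1116, 0.1953, 0.2220, 0.2331, 0.1116, 0.0288, 0.0001, 0.0000]  mean=0.6270  Neff=5.6717  idx=[2, 5, 6, 7, 7, 7, 8, 8, 8, 9, 9, 9, 9, 10]
step 2: w=[0.6900, 0.1141, 0.0877, 0.0226, 0.0226, 0.0226, 0.0119, 0.0119, 0.0119, 0.0011, 0.0011, 0.0011, 0.0011, 0.0000]  mean=-0.8268  Neff=2.0049  idx=[0, 0, 0, 0, 0, 0, 0, 0, 0, 0, 1, 2, 2, 5]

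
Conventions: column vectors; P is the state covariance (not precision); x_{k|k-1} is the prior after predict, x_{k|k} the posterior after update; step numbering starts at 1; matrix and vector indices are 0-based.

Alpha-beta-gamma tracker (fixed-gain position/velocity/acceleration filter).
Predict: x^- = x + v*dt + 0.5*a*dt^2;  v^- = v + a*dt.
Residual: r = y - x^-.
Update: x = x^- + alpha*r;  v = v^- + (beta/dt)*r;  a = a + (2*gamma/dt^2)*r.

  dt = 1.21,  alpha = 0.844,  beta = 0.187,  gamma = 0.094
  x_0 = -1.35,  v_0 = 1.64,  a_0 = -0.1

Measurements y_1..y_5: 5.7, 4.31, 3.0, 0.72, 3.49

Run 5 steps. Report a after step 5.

a_post = -0.8436

step 1: x_pred=0.5612  r=5.1388  x^+=4.8983  v^+=2.3132  a^+=0.5599
step 2: x_pred=8.1071  r=-3.7971  x^+=4.9024  v^+=2.4038  a^+=0.0723
step 3: x_pred=7.8638  r=-4.8638  x^+=3.7588  v^+=1.7395  a^+=-0.5523
step 4: x_pred=5.4593  r=-4.7393  x^+=1.4593  v^+=0.3389  a^+=-1.1608
step 5: x_pred=1.0196  r=2.4704  x^+=3.1046  v^+=-0.6839  a^+=-0.8436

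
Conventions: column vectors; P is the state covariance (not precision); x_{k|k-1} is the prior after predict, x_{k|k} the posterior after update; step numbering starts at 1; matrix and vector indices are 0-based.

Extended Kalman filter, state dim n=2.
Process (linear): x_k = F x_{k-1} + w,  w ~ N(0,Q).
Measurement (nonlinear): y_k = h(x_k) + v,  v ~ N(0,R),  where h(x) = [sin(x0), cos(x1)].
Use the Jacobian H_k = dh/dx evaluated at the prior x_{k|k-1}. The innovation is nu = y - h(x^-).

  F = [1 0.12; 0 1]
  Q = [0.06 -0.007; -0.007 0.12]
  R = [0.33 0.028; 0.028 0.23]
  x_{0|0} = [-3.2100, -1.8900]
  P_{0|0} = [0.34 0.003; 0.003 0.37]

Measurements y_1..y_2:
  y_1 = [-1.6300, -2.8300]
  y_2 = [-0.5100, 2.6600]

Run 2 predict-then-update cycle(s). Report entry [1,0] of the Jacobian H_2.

H_jac[1,0] = 0.0000

step 1: x^-=[-3.4368, -1.8900]  P^-=[0.4060 0.0404; 0.0404 0.4900]  H_jac=[-0.9567 0.0000; 0.0000 0.9495]  S=[0.7017 -0.0087; -0.0087 0.6717]  K=[-0.5530 0.0499; -0.0465 0.6920]  nu=[-1.9209, -2.5162]  x^+=[-2.5001, -3.5418]  P^+=[0.1893 -0.0042; -0.0042 0.1663]
step 2: x^-=[-2.9251, -3.5418]  P^-=[0.2507 0.0087; 0.0087 0.2863]  H_jac=[-0.9767 0.0000; 0.0000 -0.3897]  S=[0.5691 0.0313; 0.0313 0.2735]  K=[-0.4322 0.0371; 0.0075 -0.4087]  nu=[-0.2952, 3.5810]  x^+=[-2.6648, -5.0078]  P^+=[0.1450 0.0092; 0.0092 0.2407]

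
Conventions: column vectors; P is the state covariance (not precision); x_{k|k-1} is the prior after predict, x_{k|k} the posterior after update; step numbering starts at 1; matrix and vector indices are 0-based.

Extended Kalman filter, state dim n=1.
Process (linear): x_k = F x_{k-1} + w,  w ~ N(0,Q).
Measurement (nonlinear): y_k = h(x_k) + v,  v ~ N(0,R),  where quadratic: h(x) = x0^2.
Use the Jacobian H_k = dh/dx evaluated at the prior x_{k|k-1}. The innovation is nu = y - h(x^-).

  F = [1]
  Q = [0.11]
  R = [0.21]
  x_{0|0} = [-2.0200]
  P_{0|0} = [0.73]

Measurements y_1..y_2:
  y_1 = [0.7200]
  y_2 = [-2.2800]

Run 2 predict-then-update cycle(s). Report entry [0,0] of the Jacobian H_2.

H_jac[0,0] = -2.4015

step 1: x^-=[-2.0200]  P^-=[0.8400]  H_jac=[-4.0400]  S=[13.9201]  K=[-0.2438]  nu=[-3.3604]  x^+=[-1.2008]  P^+=[0.0127]
step 2: x^-=[-1.2008]  P^-=[0.1227]  H_jac=[-2.4015]  S=[0.9175]  K=[-0.3211]  nu=[-3.7218]  x^+=[-0.0057]  P^+=[0.0281]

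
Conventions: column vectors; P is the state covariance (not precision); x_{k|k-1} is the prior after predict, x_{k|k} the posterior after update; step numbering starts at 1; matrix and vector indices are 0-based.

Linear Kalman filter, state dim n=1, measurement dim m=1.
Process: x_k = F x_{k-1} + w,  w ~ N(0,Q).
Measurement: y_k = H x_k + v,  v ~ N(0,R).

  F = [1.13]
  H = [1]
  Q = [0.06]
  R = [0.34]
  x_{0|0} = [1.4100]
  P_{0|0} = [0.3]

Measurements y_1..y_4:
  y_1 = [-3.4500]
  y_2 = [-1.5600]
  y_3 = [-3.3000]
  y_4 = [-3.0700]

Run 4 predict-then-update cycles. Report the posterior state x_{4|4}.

step 1: x^-=[1.5933]  P^-=[0.4431]  S=[0.7831]  K=[0.5658]  nu=[-5.0433]  x^+=[-1.2603]  P^+=[0.1924]
step 2: x^-=[-1.4241]  P^-=[0.3056]  S=[0.6456]  K=[0.4734]  nu=[-0.1359]  x^+=[-1.4884]  P^+=[0.1610]
step 3: x^-=[-1.6819]  P^-=[0.2655]  S=[0.6055]  K=[0.4385]  nu=[-1.6181]  x^+=[-2.3915]  P^+=[0.1491]
step 4: x^-=[-2.7023]  P^-=[0.2504]  S=[0.5904]  K=[0.4241]  nu=[-0.3677]  x^+=[-2.8583]  P^+=[0.1442]

x_post = [-2.8583]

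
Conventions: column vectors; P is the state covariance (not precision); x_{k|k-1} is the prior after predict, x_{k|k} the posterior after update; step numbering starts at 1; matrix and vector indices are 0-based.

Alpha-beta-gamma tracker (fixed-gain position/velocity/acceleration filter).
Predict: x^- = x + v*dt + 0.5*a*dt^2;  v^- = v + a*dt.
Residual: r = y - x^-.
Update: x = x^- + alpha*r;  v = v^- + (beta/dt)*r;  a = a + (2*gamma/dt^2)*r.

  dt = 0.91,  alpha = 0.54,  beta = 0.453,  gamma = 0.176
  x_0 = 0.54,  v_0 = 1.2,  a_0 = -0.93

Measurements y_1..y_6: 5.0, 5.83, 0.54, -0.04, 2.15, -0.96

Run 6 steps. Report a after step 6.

step 1: x_pred=1.2469  r=3.7531  x^+=3.2736  v^+=2.2220  a^+=0.6653
step 2: x_pred=5.5711  r=0.2589  x^+=5.7109  v^+=2.9563  a^+=0.7754
step 3: x_pred=8.7222  r=-8.1822  x^+=4.3038  v^+=-0.4112  a^+=-2.7026
step 4: x_pred=2.8106  r=-2.8506  x^+=1.2713  v^+=-4.2896  a^+=-3.9143
step 5: x_pred=-4.2530  r=6.4030  x^+=-0.7954  v^+=-4.6642  a^+=-1.1926
step 6: x_pred=-5.5336  r=4.5736  x^+=-3.0639  v^+=-3.4727  a^+=0.7515

a_post = 0.7515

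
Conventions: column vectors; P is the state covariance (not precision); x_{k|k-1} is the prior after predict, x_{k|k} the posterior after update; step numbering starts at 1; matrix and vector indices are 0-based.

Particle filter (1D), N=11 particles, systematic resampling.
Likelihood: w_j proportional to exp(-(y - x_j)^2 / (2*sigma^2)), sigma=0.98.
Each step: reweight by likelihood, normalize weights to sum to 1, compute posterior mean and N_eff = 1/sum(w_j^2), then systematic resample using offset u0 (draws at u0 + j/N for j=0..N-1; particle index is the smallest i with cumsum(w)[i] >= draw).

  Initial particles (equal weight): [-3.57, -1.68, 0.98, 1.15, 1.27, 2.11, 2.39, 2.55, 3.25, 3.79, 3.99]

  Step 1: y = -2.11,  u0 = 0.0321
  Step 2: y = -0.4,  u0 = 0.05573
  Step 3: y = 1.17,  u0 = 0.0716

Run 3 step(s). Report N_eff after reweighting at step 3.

step 1: w=[0.2634, 0.7257, 0.0055, 0.0032, 0.0021, 0.0001, 0.0000, 0.0000, 0.0000, 0.0000, 0.0000]  mean=-2.1476  Neff=1.6776  idx=[0, 0, 0, 1, 1, 1, 1, 1, 1, 1, 1]
step 2: w=[0.0016, 0.0016, 0.0016, 0.1244, 0.1244, 0.1244, 0.1244, 0.1244, 0.1244, 0.1244, 0.1244]  mean=-1.6888  Neff=8.0750  idx=[3, 4, 4, 5, 6, 7, 7, 8, 9, 9, 10]
step 3: w=[0.0909, 0.0909, 0.0909, 0.0909, 0.0909, 0.0909, 0.0909, 0.0909, 0.0909, 0.0909, 0.0909]  mean=-1.6800  Neff=11.0000  idx=[0, 1, 2, 3, 4, 5, 6, 7, 8, 9, 10]

N_eff = 11.0000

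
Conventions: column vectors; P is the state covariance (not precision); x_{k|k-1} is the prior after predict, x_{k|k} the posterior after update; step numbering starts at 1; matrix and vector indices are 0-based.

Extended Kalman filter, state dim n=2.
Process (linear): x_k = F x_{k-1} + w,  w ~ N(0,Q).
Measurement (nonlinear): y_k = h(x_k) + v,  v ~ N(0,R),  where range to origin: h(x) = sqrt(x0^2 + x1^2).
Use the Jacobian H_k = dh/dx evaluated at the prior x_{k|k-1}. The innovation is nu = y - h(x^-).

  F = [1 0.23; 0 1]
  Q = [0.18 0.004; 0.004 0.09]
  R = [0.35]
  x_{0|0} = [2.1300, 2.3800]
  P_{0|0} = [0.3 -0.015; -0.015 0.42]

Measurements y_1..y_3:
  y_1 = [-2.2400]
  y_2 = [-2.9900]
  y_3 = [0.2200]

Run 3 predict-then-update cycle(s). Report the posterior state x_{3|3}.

x_post = [0.0016, 0.9871]

step 1: x^-=[2.6774, 2.3800]  P^-=[0.4953 0.0856; 0.0856 0.5100]  H_jac=[0.7474 0.6644]  S=[0.9368]  K=[0.4559; 0.4300]  nu=[-5.8223]  x^+=[0.0231, -0.1235]  P^+=[0.3006 -0.0980; -0.0980 0.3368]
step 2: x^-=[-0.0053, -0.1235]  P^-=[0.4533 -0.0166; -0.0166 0.4268]  H_jac=[-0.0425 -0.9991]  S=[0.7754]  K=[-0.0035; -0.5490]  nu=[-3.1136]  x^+=[0.0057, 1.5859]  P^+=[0.4533 -0.0181; -0.0181 0.1931]
step 3: x^-=[0.3704, 1.5859]  P^-=[0.6352 0.0303; 0.0303 0.2831]  H_jac=[0.2275 0.9738]  S=[0.6648]  K=[0.2618; 0.4251]  nu=[-1.4085]  x^+=[0.0016, 0.9871]  P^+=[0.5897 -0.0436; -0.0436 0.1630]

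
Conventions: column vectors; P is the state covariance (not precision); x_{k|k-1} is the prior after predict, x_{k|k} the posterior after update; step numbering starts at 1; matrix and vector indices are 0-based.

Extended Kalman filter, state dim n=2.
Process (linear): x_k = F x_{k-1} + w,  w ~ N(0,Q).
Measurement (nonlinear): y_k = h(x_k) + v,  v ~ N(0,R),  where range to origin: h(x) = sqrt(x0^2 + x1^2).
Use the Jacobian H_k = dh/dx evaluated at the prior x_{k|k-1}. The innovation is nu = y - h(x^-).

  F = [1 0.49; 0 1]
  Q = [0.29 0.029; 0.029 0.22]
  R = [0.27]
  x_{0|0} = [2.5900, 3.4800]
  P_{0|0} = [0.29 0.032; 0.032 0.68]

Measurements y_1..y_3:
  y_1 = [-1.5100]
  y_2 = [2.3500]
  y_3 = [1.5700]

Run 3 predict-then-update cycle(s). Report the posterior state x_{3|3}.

x_post = [-0.8754, -1.5360]

step 1: x^-=[4.2952, 3.4800]  P^-=[0.7746 0.3942; 0.3942 0.9000]  H_jac=[0.7770 0.6295]  S=[1.4799]  K=[0.5744; 0.5898]  nu=[-7.0380]  x^+=[0.2528, -0.6710]  P^+=[0.2864 -0.1071; -0.1071 0.3852]
step 2: x^-=[-0.0760, -0.6710]  P^-=[0.5639 0.1106; 0.1106 0.6052]  H_jac=[-0.1125 -0.9936]  S=[0.8994]  K=[-0.1928; -0.6824]  nu=[1.6747]  x^+=[-0.3988, -1.8139]  P^+=[0.5305 -0.0077; -0.0077 0.1863]
step 3: x^-=[-1.2876, -1.8139]  P^-=[0.8576 0.1126; 0.1126 0.4063]  H_jac=[-0.5789 -0.8154]  S=[0.9338]  K=[-0.6299; -0.4246]  nu=[-0.6544]  x^+=[-0.8754, -1.5360]  P^+=[0.4871 -0.1372; -0.1372 0.2380]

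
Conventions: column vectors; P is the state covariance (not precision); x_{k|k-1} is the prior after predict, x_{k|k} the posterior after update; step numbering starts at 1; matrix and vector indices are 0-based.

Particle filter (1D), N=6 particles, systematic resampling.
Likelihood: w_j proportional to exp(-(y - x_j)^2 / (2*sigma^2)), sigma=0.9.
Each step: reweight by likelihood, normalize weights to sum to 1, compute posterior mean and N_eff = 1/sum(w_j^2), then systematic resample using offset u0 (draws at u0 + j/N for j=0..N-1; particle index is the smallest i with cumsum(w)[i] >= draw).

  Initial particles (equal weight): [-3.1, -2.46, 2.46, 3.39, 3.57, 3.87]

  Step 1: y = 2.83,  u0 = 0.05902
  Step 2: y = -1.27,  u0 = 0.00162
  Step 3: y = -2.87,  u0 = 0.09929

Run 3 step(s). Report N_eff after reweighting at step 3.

step 1: w=[0.0000, 0.0000, 0.3095, 0.2775, 0.2402, 0.1728]  mean=3.2283  Neff=3.8408  idx=[2, 2, 3, 3, 4, 5]
step 2: w=[0.4952, 0.4952, 0.0040, 0.0040, 0.0014, 0.0002]  mean=2.4693  Neff=2.0389  idx=[0, 0, 0, 1, 1, 1]
step 3: w=[0.1667, 0.1667, 0.1667, 0.1667, 0.1667, 0.1667]  mean=2.4600  Neff=6.0000  idx=[0, 1, 2, 3, 4, 5]

N_eff = 6.0000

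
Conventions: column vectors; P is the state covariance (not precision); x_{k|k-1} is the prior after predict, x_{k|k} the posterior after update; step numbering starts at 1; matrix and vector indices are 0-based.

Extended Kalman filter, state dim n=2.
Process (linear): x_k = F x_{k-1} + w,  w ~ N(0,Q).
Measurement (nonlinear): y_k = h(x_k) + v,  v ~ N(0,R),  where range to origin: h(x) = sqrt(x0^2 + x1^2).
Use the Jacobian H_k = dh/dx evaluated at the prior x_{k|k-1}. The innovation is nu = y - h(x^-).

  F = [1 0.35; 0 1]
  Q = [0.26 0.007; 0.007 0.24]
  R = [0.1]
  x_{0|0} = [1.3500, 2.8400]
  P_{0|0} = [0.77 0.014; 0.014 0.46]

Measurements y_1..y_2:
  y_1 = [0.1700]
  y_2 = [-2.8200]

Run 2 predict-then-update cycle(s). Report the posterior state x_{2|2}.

step 1: x^-=[2.3440, 2.8400]  P^-=[1.0962 0.1820; 0.1820 0.7000]  H_jac=[0.6365 0.7712]  S=[1.1392]  K=[0.7357; 0.5756]  nu=[-3.5124]  x^+=[-0.2400, 0.8183]  P^+=[0.4796 -0.3004; -0.3004 0.3226]
step 2: x^-=[0.0464, 0.8183]  P^-=[0.5688 -0.1805; -0.1805 0.5626]  H_jac=[0.0566 0.9984]  S=[0.6422]  K=[-0.2305; 0.8587]  nu=[-3.6396]  x^+=[0.8854, -2.3070]  P^+=[0.5347 -0.0534; -0.0534 0.0890]

x_post = [0.8854, -2.3070]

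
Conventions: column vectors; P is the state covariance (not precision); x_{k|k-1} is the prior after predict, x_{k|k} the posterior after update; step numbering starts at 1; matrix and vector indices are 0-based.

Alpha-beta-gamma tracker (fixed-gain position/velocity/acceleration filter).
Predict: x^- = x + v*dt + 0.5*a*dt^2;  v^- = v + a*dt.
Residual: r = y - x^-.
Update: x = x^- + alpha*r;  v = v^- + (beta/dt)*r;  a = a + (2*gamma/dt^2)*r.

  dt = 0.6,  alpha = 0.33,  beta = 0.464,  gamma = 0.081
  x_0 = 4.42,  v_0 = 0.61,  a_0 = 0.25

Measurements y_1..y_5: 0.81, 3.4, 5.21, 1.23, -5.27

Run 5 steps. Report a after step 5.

a_post = -3.1995

step 1: x_pred=4.8310  r=-4.0210  x^+=3.5041  v^+=-2.3496  a^+=-1.5594
step 2: x_pred=1.8136  r=1.5864  x^+=2.3371  v^+=-2.0584  a^+=-0.8456
step 3: x_pred=0.9499  r=4.2601  x^+=2.3557  v^+=0.7287  a^+=1.0715
step 4: x_pred=2.9858  r=-1.7558  x^+=2.4064  v^+=0.0138  a^+=0.2814
step 5: x_pred=2.4653  r=-7.7353  x^+=-0.0873  v^+=-5.7994  a^+=-3.1995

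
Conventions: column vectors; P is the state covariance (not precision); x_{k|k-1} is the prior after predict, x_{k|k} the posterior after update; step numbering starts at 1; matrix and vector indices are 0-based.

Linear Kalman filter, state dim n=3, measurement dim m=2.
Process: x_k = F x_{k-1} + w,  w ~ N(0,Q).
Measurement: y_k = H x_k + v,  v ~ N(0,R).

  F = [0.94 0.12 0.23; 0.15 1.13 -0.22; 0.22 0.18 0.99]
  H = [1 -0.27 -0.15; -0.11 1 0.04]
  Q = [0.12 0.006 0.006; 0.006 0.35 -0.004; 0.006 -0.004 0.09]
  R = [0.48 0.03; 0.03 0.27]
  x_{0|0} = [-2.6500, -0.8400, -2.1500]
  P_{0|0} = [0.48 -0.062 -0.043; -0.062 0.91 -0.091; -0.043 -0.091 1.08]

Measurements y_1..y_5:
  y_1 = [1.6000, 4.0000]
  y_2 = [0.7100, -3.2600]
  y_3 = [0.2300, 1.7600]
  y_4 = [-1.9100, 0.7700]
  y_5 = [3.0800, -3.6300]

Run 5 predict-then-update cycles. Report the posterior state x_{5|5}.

x_post = [0.9532, -2.3832, 1.1681]

step 1: x^-=[-3.0863, -0.8737, -2.8627]  P^-=[0.5768 0.0616 0.3019; 0.0616 1.6021 -0.1579; 0.3019 -0.1579 1.1452]  S=[1.0627 -0.3670; -0.3670 1.8521]  K=[0.5221 0.1090; -0.0327 0.8515; 0.1455 -0.0496]  nu=[4.0210, 4.6487]  x^+=[-0.4802, 2.9530, -2.5085]  P^+=[0.3068 0.0697 0.2276; 0.0697 0.2377 -0.0285; 0.2276 -0.0285 1.1128]
step 2: x^-=[-0.6740, 3.8167, -2.0575]  P^-=[0.5660 0.0547 0.5603; 0.0547 0.7371 -0.1767; 0.5603 -0.1767 1.2977]  S=[0.9170 -0.1227; -0.1227 0.9850]  K=[0.5201 0.0798; -0.0307 0.7313; 0.4327 -0.1353]  nu=[2.1059, -7.0685]  x^+=[-0.1431, -1.4170, -0.1897]  P^+=[0.3218 0.0582 0.3602; 0.0582 0.2040 -0.0277; 0.3602 -0.0277 1.0936]
step 3: x^-=[-0.3482, -1.5809, -0.4744]  P^-=[0.6325 0.0180 0.6863; 0.0180 0.6804 -0.1679; 0.6863 -0.1679 1.3357]  S=[0.9629 -0.1470; -0.1470 0.9368]  K=[0.5542 0.0612; -0.0374 0.7112; 0.5336 -0.1190]  nu=[0.0802, 3.3216]  x^+=[-0.1004, 0.7784, -0.8269]  P^+=[0.3432 0.0548 0.4035; 0.0548 0.1974 -0.0129; 0.4035 -0.0129 1.0296]
step 4: x^-=[-0.1912, 1.0464, -0.7006]  P^-=[0.6667 0.0157 0.7202; 0.0157 0.6580 -0.1352; 0.7202 -0.1352 1.2976]  S=[0.9883 -0.1502; -0.1502 0.9176]  K=[0.5703 0.0619; -0.0365 0.7034; 0.5556 -0.0862]  nu=[-1.5414, -0.2694]  x^+=[-1.0870, 0.9131, -1.5339]  P^+=[0.3522 0.0562 0.4097; 0.0562 0.1950 -0.0004; 0.4097 -0.0004 0.9713]
step 5: x^-=[-1.2650, 1.2062, -1.5933]  P^-=[0.6752 0.0230 0.7171; 0.0230 0.6462 -0.1082; 0.7171 -0.1082 1.2481]  S=[0.9941 -0.1447; -0.1447 0.9063]  K=[0.5745 0.0667; -0.0342 0.6999; 0.5533 -0.0630]  nu=[4.4317, -4.9117]  x^+=[0.9532, -2.3832, 1.1681]  P^+=[0.3542 0.0580 0.4051; 0.0580 0.1941 0.0069; 0.4051 0.0069 0.9301]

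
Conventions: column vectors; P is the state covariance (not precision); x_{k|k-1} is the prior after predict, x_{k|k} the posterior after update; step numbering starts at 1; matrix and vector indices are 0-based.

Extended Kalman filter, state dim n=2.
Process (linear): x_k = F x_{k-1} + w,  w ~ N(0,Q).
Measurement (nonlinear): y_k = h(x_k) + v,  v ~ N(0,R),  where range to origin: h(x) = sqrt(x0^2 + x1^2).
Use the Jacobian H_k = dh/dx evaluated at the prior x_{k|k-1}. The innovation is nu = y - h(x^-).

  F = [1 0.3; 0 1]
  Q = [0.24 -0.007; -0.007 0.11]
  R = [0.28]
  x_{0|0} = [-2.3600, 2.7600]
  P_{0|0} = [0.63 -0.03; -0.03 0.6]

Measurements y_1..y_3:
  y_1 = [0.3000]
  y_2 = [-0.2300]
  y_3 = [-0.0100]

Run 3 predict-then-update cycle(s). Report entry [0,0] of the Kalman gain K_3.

K[0,0] = -0.9739

step 1: x^-=[-1.5320, 2.7600]  P^-=[0.9060 0.1430; 0.1430 0.7100]  H_jac=[-0.4853 0.8743]  S=[0.9148]  K=[-0.3440; 0.6027]  nu=[-2.8567]  x^+=[-0.5494, 1.0382]  P^+=[0.7978 0.3327; 0.3327 0.3777]
step 2: x^-=[-0.2379, 1.0382]  P^-=[1.2713 0.4390; 0.4390 0.4877]  H_jac=[-0.2234 0.9747]  S=[0.6156]  K=[0.2337; 0.6129]  nu=[-1.2951]  x^+=[-0.5406, 0.2445]  P^+=[1.2377 0.3508; 0.3508 0.2564]
step 3: x^-=[-0.4673, 0.2445]  P^-=[1.7113 0.4207; 0.4207 0.3664]  H_jac=[-0.8861 0.4636]  S=[1.3567]  K=[-0.9739; -0.1496]  nu=[-0.5374]  x^+=[0.0561, 0.3248]  P^+=[0.4245 0.2231; 0.2231 0.3361]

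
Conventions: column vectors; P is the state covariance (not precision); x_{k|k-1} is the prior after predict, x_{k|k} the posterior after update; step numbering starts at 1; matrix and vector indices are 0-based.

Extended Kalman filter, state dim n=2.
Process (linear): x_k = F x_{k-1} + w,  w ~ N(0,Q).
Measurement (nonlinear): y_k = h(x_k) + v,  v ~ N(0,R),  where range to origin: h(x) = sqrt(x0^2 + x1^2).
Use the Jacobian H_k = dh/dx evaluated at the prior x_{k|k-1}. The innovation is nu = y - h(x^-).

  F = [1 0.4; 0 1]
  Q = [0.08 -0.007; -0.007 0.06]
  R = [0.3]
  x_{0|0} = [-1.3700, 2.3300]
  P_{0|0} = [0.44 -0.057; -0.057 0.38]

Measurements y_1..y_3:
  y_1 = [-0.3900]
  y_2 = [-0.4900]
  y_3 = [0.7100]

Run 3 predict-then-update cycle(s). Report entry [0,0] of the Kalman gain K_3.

K[0,0] = -0.7663

step 1: x^-=[-0.4380, 2.3300]  P^-=[0.5352 0.0880; 0.0880 0.4400]  H_jac=[-0.1847 0.9828]  S=[0.7113]  K=[-0.0174; 0.5851]  nu=[-2.7608]  x^+=[-0.3899, 0.7147]  P^+=[0.5350 0.0953; 0.0953 0.1965]
step 2: x^-=[-0.1040, 0.7147]  P^-=[0.7226 0.1669; 0.1669 0.2565]  H_jac=[-0.1440 0.9896]  S=[0.5186]  K=[0.1177; 0.4431]  nu=[-1.2122]  x^+=[-0.2467, 0.1776]  P^+=[0.7154 0.1398; 0.1398 0.1547]
step 3: x^-=[-0.1756, 0.1776]  P^-=[0.9320 0.1947; 0.1947 0.2147]  H_jac=[-0.7033 0.7109]  S=[0.6748]  K=[-0.7663; 0.0233]  nu=[0.4602]  x^+=[-0.5283, 0.1883]  P^+=[0.5358 0.2067; 0.2067 0.2143]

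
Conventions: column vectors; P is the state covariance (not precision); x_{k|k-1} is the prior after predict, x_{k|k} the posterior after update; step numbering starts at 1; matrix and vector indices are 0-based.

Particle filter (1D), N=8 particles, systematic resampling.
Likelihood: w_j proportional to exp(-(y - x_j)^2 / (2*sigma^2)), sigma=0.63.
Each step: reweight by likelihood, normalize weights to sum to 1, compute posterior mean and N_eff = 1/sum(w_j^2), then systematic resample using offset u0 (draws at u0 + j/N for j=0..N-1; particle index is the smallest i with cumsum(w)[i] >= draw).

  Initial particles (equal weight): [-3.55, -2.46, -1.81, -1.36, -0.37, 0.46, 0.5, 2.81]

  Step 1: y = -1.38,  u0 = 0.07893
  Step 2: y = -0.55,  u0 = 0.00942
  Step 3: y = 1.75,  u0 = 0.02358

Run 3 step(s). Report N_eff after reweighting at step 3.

step 1: w=[0.0011, 0.0989, 0.3405, 0.4296, 0.1189, 0.0060, 0.0050, 0.0000]  mean=-1.4865  Neff=3.0823  idx=[1, 2, 2, 3, 3, 3, 3, 4]
step 2: w=[0.0034, 0.0452, 0.0452, 0.1463, 0.1463, 0.1463, 0.1463, 0.3210]  mean=-1.0867  Neff=5.1887  idx=[1, 3, 4, 4, 5, 6, 7, 7]
step 3: w=[0.0000, 0.0007, 0.0007, 0.0007, 0.0007, 0.0007, 0.4982, 0.4982]  mean=-0.3736  Neff=2.0148  idx=[6, 6, 6, 6, 7, 7, 7, 7]

N_eff = 2.0148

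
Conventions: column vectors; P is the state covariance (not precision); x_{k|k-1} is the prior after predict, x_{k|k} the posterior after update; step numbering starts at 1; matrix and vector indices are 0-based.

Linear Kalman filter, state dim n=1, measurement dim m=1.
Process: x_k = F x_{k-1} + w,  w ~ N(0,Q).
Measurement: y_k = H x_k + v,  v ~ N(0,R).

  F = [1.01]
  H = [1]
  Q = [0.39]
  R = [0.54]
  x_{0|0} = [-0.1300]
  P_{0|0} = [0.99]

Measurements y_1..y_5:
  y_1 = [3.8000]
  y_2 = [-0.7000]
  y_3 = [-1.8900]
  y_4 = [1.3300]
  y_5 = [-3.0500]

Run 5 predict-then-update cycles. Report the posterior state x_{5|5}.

step 1: x^-=[-0.1313]  P^-=[1.3999]  S=[1.9399]  K=[0.7216]  nu=[3.9313]  x^+=[2.7057]  P^+=[0.3897]
step 2: x^-=[2.7327]  P^-=[0.7875]  S=[1.3275]  K=[0.5932]  nu=[-3.4327]  x^+=[0.6963]  P^+=[0.3203]
step 3: x^-=[0.7033]  P^-=[0.7168]  S=[1.2568]  K=[0.5703]  nu=[-2.5933]  x^+=[-0.7757]  P^+=[0.3080]
step 4: x^-=[-0.7835]  P^-=[0.7042]  S=[1.2442]  K=[0.5660]  nu=[2.1135]  x^+=[0.4127]  P^+=[0.3056]
step 5: x^-=[0.4168]  P^-=[0.7018]  S=[1.2418]  K=[0.5651]  nu=[-3.4668]  x^+=[-1.5424]  P^+=[0.3052]

x_post = [-1.5424]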